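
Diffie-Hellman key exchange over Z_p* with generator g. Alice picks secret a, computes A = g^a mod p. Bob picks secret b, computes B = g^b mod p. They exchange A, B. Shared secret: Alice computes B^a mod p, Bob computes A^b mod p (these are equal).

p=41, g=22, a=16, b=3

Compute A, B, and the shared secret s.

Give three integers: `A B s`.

Answer: 16 29 37

Derivation:
A = 22^16 mod 41  (bits of 16 = 10000)
  bit 0 = 1: r = r^2 * 22 mod 41 = 1^2 * 22 = 1*22 = 22
  bit 1 = 0: r = r^2 mod 41 = 22^2 = 33
  bit 2 = 0: r = r^2 mod 41 = 33^2 = 23
  bit 3 = 0: r = r^2 mod 41 = 23^2 = 37
  bit 4 = 0: r = r^2 mod 41 = 37^2 = 16
  -> A = 16
B = 22^3 mod 41  (bits of 3 = 11)
  bit 0 = 1: r = r^2 * 22 mod 41 = 1^2 * 22 = 1*22 = 22
  bit 1 = 1: r = r^2 * 22 mod 41 = 22^2 * 22 = 33*22 = 29
  -> B = 29
s = B^a = 29^16 mod 41  (bits of 16 = 10000)
  bit 0 = 1: r = r^2 * 29 mod 41 = 1^2 * 29 = 1*29 = 29
  bit 1 = 0: r = r^2 mod 41 = 29^2 = 21
  bit 2 = 0: r = r^2 mod 41 = 21^2 = 31
  bit 3 = 0: r = r^2 mod 41 = 31^2 = 18
  bit 4 = 0: r = r^2 mod 41 = 18^2 = 37
  -> s = B^a = 37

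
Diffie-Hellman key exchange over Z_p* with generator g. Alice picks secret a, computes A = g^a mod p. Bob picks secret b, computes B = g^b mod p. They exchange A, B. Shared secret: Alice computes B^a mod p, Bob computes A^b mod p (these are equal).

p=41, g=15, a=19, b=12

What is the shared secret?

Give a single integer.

Answer: 23

Derivation:
A = 15^19 mod 41  (bits of 19 = 10011)
  bit 0 = 1: r = r^2 * 15 mod 41 = 1^2 * 15 = 1*15 = 15
  bit 1 = 0: r = r^2 mod 41 = 15^2 = 20
  bit 2 = 0: r = r^2 mod 41 = 20^2 = 31
  bit 3 = 1: r = r^2 * 15 mod 41 = 31^2 * 15 = 18*15 = 24
  bit 4 = 1: r = r^2 * 15 mod 41 = 24^2 * 15 = 2*15 = 30
  -> A = 30
B = 15^12 mod 41  (bits of 12 = 1100)
  bit 0 = 1: r = r^2 * 15 mod 41 = 1^2 * 15 = 1*15 = 15
  bit 1 = 1: r = r^2 * 15 mod 41 = 15^2 * 15 = 20*15 = 13
  bit 2 = 0: r = r^2 mod 41 = 13^2 = 5
  bit 3 = 0: r = r^2 mod 41 = 5^2 = 25
  -> B = 25
s = B^a = 25^19 mod 41  (bits of 19 = 10011)
  bit 0 = 1: r = r^2 * 25 mod 41 = 1^2 * 25 = 1*25 = 25
  bit 1 = 0: r = r^2 mod 41 = 25^2 = 10
  bit 2 = 0: r = r^2 mod 41 = 10^2 = 18
  bit 3 = 1: r = r^2 * 25 mod 41 = 18^2 * 25 = 37*25 = 23
  bit 4 = 1: r = r^2 * 25 mod 41 = 23^2 * 25 = 37*25 = 23
  -> s = B^a = 23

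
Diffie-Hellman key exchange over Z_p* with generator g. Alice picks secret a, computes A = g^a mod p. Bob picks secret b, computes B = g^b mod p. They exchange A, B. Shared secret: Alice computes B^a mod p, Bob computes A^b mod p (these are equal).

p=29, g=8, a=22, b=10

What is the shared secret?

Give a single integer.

A = 8^22 mod 29  (bits of 22 = 10110)
  bit 0 = 1: r = r^2 * 8 mod 29 = 1^2 * 8 = 1*8 = 8
  bit 1 = 0: r = r^2 mod 29 = 8^2 = 6
  bit 2 = 1: r = r^2 * 8 mod 29 = 6^2 * 8 = 7*8 = 27
  bit 3 = 1: r = r^2 * 8 mod 29 = 27^2 * 8 = 4*8 = 3
  bit 4 = 0: r = r^2 mod 29 = 3^2 = 9
  -> A = 9
B = 8^10 mod 29  (bits of 10 = 1010)
  bit 0 = 1: r = r^2 * 8 mod 29 = 1^2 * 8 = 1*8 = 8
  bit 1 = 0: r = r^2 mod 29 = 8^2 = 6
  bit 2 = 1: r = r^2 * 8 mod 29 = 6^2 * 8 = 7*8 = 27
  bit 3 = 0: r = r^2 mod 29 = 27^2 = 4
  -> B = 4
s = B^a = 4^22 mod 29  (bits of 22 = 10110)
  bit 0 = 1: r = r^2 * 4 mod 29 = 1^2 * 4 = 1*4 = 4
  bit 1 = 0: r = r^2 mod 29 = 4^2 = 16
  bit 2 = 1: r = r^2 * 4 mod 29 = 16^2 * 4 = 24*4 = 9
  bit 3 = 1: r = r^2 * 4 mod 29 = 9^2 * 4 = 23*4 = 5
  bit 4 = 0: r = r^2 mod 29 = 5^2 = 25
  -> s = B^a = 25

Answer: 25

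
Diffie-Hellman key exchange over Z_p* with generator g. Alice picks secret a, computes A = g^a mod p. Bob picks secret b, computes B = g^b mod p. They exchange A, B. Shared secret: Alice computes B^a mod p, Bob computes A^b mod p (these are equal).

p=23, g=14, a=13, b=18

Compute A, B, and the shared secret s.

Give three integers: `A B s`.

Answer: 11 4 16

Derivation:
A = 14^13 mod 23  (bits of 13 = 1101)
  bit 0 = 1: r = r^2 * 14 mod 23 = 1^2 * 14 = 1*14 = 14
  bit 1 = 1: r = r^2 * 14 mod 23 = 14^2 * 14 = 12*14 = 7
  bit 2 = 0: r = r^2 mod 23 = 7^2 = 3
  bit 3 = 1: r = r^2 * 14 mod 23 = 3^2 * 14 = 9*14 = 11
  -> A = 11
B = 14^18 mod 23  (bits of 18 = 10010)
  bit 0 = 1: r = r^2 * 14 mod 23 = 1^2 * 14 = 1*14 = 14
  bit 1 = 0: r = r^2 mod 23 = 14^2 = 12
  bit 2 = 0: r = r^2 mod 23 = 12^2 = 6
  bit 3 = 1: r = r^2 * 14 mod 23 = 6^2 * 14 = 13*14 = 21
  bit 4 = 0: r = r^2 mod 23 = 21^2 = 4
  -> B = 4
s = B^a = 4^13 mod 23  (bits of 13 = 1101)
  bit 0 = 1: r = r^2 * 4 mod 23 = 1^2 * 4 = 1*4 = 4
  bit 1 = 1: r = r^2 * 4 mod 23 = 4^2 * 4 = 16*4 = 18
  bit 2 = 0: r = r^2 mod 23 = 18^2 = 2
  bit 3 = 1: r = r^2 * 4 mod 23 = 2^2 * 4 = 4*4 = 16
  -> s = B^a = 16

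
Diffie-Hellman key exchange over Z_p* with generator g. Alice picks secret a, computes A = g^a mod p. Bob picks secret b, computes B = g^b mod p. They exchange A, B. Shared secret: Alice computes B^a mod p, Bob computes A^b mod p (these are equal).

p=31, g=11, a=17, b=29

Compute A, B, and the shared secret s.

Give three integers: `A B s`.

Answer: 3 17 21

Derivation:
A = 11^17 mod 31  (bits of 17 = 10001)
  bit 0 = 1: r = r^2 * 11 mod 31 = 1^2 * 11 = 1*11 = 11
  bit 1 = 0: r = r^2 mod 31 = 11^2 = 28
  bit 2 = 0: r = r^2 mod 31 = 28^2 = 9
  bit 3 = 0: r = r^2 mod 31 = 9^2 = 19
  bit 4 = 1: r = r^2 * 11 mod 31 = 19^2 * 11 = 20*11 = 3
  -> A = 3
B = 11^29 mod 31  (bits of 29 = 11101)
  bit 0 = 1: r = r^2 * 11 mod 31 = 1^2 * 11 = 1*11 = 11
  bit 1 = 1: r = r^2 * 11 mod 31 = 11^2 * 11 = 28*11 = 29
  bit 2 = 1: r = r^2 * 11 mod 31 = 29^2 * 11 = 4*11 = 13
  bit 3 = 0: r = r^2 mod 31 = 13^2 = 14
  bit 4 = 1: r = r^2 * 11 mod 31 = 14^2 * 11 = 10*11 = 17
  -> B = 17
s = B^a = 17^17 mod 31  (bits of 17 = 10001)
  bit 0 = 1: r = r^2 * 17 mod 31 = 1^2 * 17 = 1*17 = 17
  bit 1 = 0: r = r^2 mod 31 = 17^2 = 10
  bit 2 = 0: r = r^2 mod 31 = 10^2 = 7
  bit 3 = 0: r = r^2 mod 31 = 7^2 = 18
  bit 4 = 1: r = r^2 * 17 mod 31 = 18^2 * 17 = 14*17 = 21
  -> s = B^a = 21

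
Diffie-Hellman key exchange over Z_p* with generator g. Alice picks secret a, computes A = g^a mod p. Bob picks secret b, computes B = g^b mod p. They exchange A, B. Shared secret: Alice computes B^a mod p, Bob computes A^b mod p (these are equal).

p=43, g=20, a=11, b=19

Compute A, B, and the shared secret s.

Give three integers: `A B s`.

Answer: 18 33 28

Derivation:
A = 20^11 mod 43  (bits of 11 = 1011)
  bit 0 = 1: r = r^2 * 20 mod 43 = 1^2 * 20 = 1*20 = 20
  bit 1 = 0: r = r^2 mod 43 = 20^2 = 13
  bit 2 = 1: r = r^2 * 20 mod 43 = 13^2 * 20 = 40*20 = 26
  bit 3 = 1: r = r^2 * 20 mod 43 = 26^2 * 20 = 31*20 = 18
  -> A = 18
B = 20^19 mod 43  (bits of 19 = 10011)
  bit 0 = 1: r = r^2 * 20 mod 43 = 1^2 * 20 = 1*20 = 20
  bit 1 = 0: r = r^2 mod 43 = 20^2 = 13
  bit 2 = 0: r = r^2 mod 43 = 13^2 = 40
  bit 3 = 1: r = r^2 * 20 mod 43 = 40^2 * 20 = 9*20 = 8
  bit 4 = 1: r = r^2 * 20 mod 43 = 8^2 * 20 = 21*20 = 33
  -> B = 33
s = B^a = 33^11 mod 43  (bits of 11 = 1011)
  bit 0 = 1: r = r^2 * 33 mod 43 = 1^2 * 33 = 1*33 = 33
  bit 1 = 0: r = r^2 mod 43 = 33^2 = 14
  bit 2 = 1: r = r^2 * 33 mod 43 = 14^2 * 33 = 24*33 = 18
  bit 3 = 1: r = r^2 * 33 mod 43 = 18^2 * 33 = 23*33 = 28
  -> s = B^a = 28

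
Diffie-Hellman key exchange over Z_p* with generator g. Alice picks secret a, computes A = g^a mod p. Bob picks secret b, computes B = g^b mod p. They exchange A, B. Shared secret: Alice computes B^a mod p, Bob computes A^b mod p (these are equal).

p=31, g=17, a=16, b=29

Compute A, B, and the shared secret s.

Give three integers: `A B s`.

A = 17^16 mod 31  (bits of 16 = 10000)
  bit 0 = 1: r = r^2 * 17 mod 31 = 1^2 * 17 = 1*17 = 17
  bit 1 = 0: r = r^2 mod 31 = 17^2 = 10
  bit 2 = 0: r = r^2 mod 31 = 10^2 = 7
  bit 3 = 0: r = r^2 mod 31 = 7^2 = 18
  bit 4 = 0: r = r^2 mod 31 = 18^2 = 14
  -> A = 14
B = 17^29 mod 31  (bits of 29 = 11101)
  bit 0 = 1: r = r^2 * 17 mod 31 = 1^2 * 17 = 1*17 = 17
  bit 1 = 1: r = r^2 * 17 mod 31 = 17^2 * 17 = 10*17 = 15
  bit 2 = 1: r = r^2 * 17 mod 31 = 15^2 * 17 = 8*17 = 12
  bit 3 = 0: r = r^2 mod 31 = 12^2 = 20
  bit 4 = 1: r = r^2 * 17 mod 31 = 20^2 * 17 = 28*17 = 11
  -> B = 11
s = B^a = 11^16 mod 31  (bits of 16 = 10000)
  bit 0 = 1: r = r^2 * 11 mod 31 = 1^2 * 11 = 1*11 = 11
  bit 1 = 0: r = r^2 mod 31 = 11^2 = 28
  bit 2 = 0: r = r^2 mod 31 = 28^2 = 9
  bit 3 = 0: r = r^2 mod 31 = 9^2 = 19
  bit 4 = 0: r = r^2 mod 31 = 19^2 = 20
  -> s = B^a = 20

Answer: 14 11 20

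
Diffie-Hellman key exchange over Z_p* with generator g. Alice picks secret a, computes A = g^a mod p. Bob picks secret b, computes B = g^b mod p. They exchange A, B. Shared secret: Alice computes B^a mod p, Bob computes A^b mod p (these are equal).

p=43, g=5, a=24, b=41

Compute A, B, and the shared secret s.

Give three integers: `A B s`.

A = 5^24 mod 43  (bits of 24 = 11000)
  bit 0 = 1: r = r^2 * 5 mod 43 = 1^2 * 5 = 1*5 = 5
  bit 1 = 1: r = r^2 * 5 mod 43 = 5^2 * 5 = 25*5 = 39
  bit 2 = 0: r = r^2 mod 43 = 39^2 = 16
  bit 3 = 0: r = r^2 mod 43 = 16^2 = 41
  bit 4 = 0: r = r^2 mod 43 = 41^2 = 4
  -> A = 4
B = 5^41 mod 43  (bits of 41 = 101001)
  bit 0 = 1: r = r^2 * 5 mod 43 = 1^2 * 5 = 1*5 = 5
  bit 1 = 0: r = r^2 mod 43 = 5^2 = 25
  bit 2 = 1: r = r^2 * 5 mod 43 = 25^2 * 5 = 23*5 = 29
  bit 3 = 0: r = r^2 mod 43 = 29^2 = 24
  bit 4 = 0: r = r^2 mod 43 = 24^2 = 17
  bit 5 = 1: r = r^2 * 5 mod 43 = 17^2 * 5 = 31*5 = 26
  -> B = 26
s = B^a = 26^24 mod 43  (bits of 24 = 11000)
  bit 0 = 1: r = r^2 * 26 mod 43 = 1^2 * 26 = 1*26 = 26
  bit 1 = 1: r = r^2 * 26 mod 43 = 26^2 * 26 = 31*26 = 32
  bit 2 = 0: r = r^2 mod 43 = 32^2 = 35
  bit 3 = 0: r = r^2 mod 43 = 35^2 = 21
  bit 4 = 0: r = r^2 mod 43 = 21^2 = 11
  -> s = B^a = 11

Answer: 4 26 11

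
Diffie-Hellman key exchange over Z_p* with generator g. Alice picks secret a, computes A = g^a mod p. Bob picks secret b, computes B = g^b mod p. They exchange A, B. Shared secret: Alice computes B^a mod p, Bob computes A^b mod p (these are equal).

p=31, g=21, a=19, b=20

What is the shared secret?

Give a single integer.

A = 21^19 mod 31  (bits of 19 = 10011)
  bit 0 = 1: r = r^2 * 21 mod 31 = 1^2 * 21 = 1*21 = 21
  bit 1 = 0: r = r^2 mod 31 = 21^2 = 7
  bit 2 = 0: r = r^2 mod 31 = 7^2 = 18
  bit 3 = 1: r = r^2 * 21 mod 31 = 18^2 * 21 = 14*21 = 15
  bit 4 = 1: r = r^2 * 21 mod 31 = 15^2 * 21 = 8*21 = 13
  -> A = 13
B = 21^20 mod 31  (bits of 20 = 10100)
  bit 0 = 1: r = r^2 * 21 mod 31 = 1^2 * 21 = 1*21 = 21
  bit 1 = 0: r = r^2 mod 31 = 21^2 = 7
  bit 2 = 1: r = r^2 * 21 mod 31 = 7^2 * 21 = 18*21 = 6
  bit 3 = 0: r = r^2 mod 31 = 6^2 = 5
  bit 4 = 0: r = r^2 mod 31 = 5^2 = 25
  -> B = 25
s = B^a = 25^19 mod 31  (bits of 19 = 10011)
  bit 0 = 1: r = r^2 * 25 mod 31 = 1^2 * 25 = 1*25 = 25
  bit 1 = 0: r = r^2 mod 31 = 25^2 = 5
  bit 2 = 0: r = r^2 mod 31 = 5^2 = 25
  bit 3 = 1: r = r^2 * 25 mod 31 = 25^2 * 25 = 5*25 = 1
  bit 4 = 1: r = r^2 * 25 mod 31 = 1^2 * 25 = 1*25 = 25
  -> s = B^a = 25

Answer: 25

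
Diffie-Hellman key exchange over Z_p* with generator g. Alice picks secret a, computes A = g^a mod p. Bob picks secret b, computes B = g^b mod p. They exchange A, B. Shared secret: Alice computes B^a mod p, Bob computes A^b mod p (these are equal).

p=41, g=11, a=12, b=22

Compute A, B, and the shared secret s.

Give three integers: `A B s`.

A = 11^12 mod 41  (bits of 12 = 1100)
  bit 0 = 1: r = r^2 * 11 mod 41 = 1^2 * 11 = 1*11 = 11
  bit 1 = 1: r = r^2 * 11 mod 41 = 11^2 * 11 = 39*11 = 19
  bit 2 = 0: r = r^2 mod 41 = 19^2 = 33
  bit 3 = 0: r = r^2 mod 41 = 33^2 = 23
  -> A = 23
B = 11^22 mod 41  (bits of 22 = 10110)
  bit 0 = 1: r = r^2 * 11 mod 41 = 1^2 * 11 = 1*11 = 11
  bit 1 = 0: r = r^2 mod 41 = 11^2 = 39
  bit 2 = 1: r = r^2 * 11 mod 41 = 39^2 * 11 = 4*11 = 3
  bit 3 = 1: r = r^2 * 11 mod 41 = 3^2 * 11 = 9*11 = 17
  bit 4 = 0: r = r^2 mod 41 = 17^2 = 2
  -> B = 2
s = B^a = 2^12 mod 41  (bits of 12 = 1100)
  bit 0 = 1: r = r^2 * 2 mod 41 = 1^2 * 2 = 1*2 = 2
  bit 1 = 1: r = r^2 * 2 mod 41 = 2^2 * 2 = 4*2 = 8
  bit 2 = 0: r = r^2 mod 41 = 8^2 = 23
  bit 3 = 0: r = r^2 mod 41 = 23^2 = 37
  -> s = B^a = 37

Answer: 23 2 37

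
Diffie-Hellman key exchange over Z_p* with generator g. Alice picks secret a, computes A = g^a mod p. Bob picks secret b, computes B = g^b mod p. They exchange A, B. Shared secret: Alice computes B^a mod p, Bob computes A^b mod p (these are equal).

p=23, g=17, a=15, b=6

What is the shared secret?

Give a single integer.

A = 17^15 mod 23  (bits of 15 = 1111)
  bit 0 = 1: r = r^2 * 17 mod 23 = 1^2 * 17 = 1*17 = 17
  bit 1 = 1: r = r^2 * 17 mod 23 = 17^2 * 17 = 13*17 = 14
  bit 2 = 1: r = r^2 * 17 mod 23 = 14^2 * 17 = 12*17 = 20
  bit 3 = 1: r = r^2 * 17 mod 23 = 20^2 * 17 = 9*17 = 15
  -> A = 15
B = 17^6 mod 23  (bits of 6 = 110)
  bit 0 = 1: r = r^2 * 17 mod 23 = 1^2 * 17 = 1*17 = 17
  bit 1 = 1: r = r^2 * 17 mod 23 = 17^2 * 17 = 13*17 = 14
  bit 2 = 0: r = r^2 mod 23 = 14^2 = 12
  -> B = 12
s = B^a = 12^15 mod 23  (bits of 15 = 1111)
  bit 0 = 1: r = r^2 * 12 mod 23 = 1^2 * 12 = 1*12 = 12
  bit 1 = 1: r = r^2 * 12 mod 23 = 12^2 * 12 = 6*12 = 3
  bit 2 = 1: r = r^2 * 12 mod 23 = 3^2 * 12 = 9*12 = 16
  bit 3 = 1: r = r^2 * 12 mod 23 = 16^2 * 12 = 3*12 = 13
  -> s = B^a = 13

Answer: 13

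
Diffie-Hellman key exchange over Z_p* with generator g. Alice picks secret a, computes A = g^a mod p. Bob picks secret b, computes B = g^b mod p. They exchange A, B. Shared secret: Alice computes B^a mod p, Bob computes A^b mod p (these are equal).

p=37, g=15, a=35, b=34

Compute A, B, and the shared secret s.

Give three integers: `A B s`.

Answer: 5 25 3

Derivation:
A = 15^35 mod 37  (bits of 35 = 100011)
  bit 0 = 1: r = r^2 * 15 mod 37 = 1^2 * 15 = 1*15 = 15
  bit 1 = 0: r = r^2 mod 37 = 15^2 = 3
  bit 2 = 0: r = r^2 mod 37 = 3^2 = 9
  bit 3 = 0: r = r^2 mod 37 = 9^2 = 7
  bit 4 = 1: r = r^2 * 15 mod 37 = 7^2 * 15 = 12*15 = 32
  bit 5 = 1: r = r^2 * 15 mod 37 = 32^2 * 15 = 25*15 = 5
  -> A = 5
B = 15^34 mod 37  (bits of 34 = 100010)
  bit 0 = 1: r = r^2 * 15 mod 37 = 1^2 * 15 = 1*15 = 15
  bit 1 = 0: r = r^2 mod 37 = 15^2 = 3
  bit 2 = 0: r = r^2 mod 37 = 3^2 = 9
  bit 3 = 0: r = r^2 mod 37 = 9^2 = 7
  bit 4 = 1: r = r^2 * 15 mod 37 = 7^2 * 15 = 12*15 = 32
  bit 5 = 0: r = r^2 mod 37 = 32^2 = 25
  -> B = 25
s = B^a = 25^35 mod 37  (bits of 35 = 100011)
  bit 0 = 1: r = r^2 * 25 mod 37 = 1^2 * 25 = 1*25 = 25
  bit 1 = 0: r = r^2 mod 37 = 25^2 = 33
  bit 2 = 0: r = r^2 mod 37 = 33^2 = 16
  bit 3 = 0: r = r^2 mod 37 = 16^2 = 34
  bit 4 = 1: r = r^2 * 25 mod 37 = 34^2 * 25 = 9*25 = 3
  bit 5 = 1: r = r^2 * 25 mod 37 = 3^2 * 25 = 9*25 = 3
  -> s = B^a = 3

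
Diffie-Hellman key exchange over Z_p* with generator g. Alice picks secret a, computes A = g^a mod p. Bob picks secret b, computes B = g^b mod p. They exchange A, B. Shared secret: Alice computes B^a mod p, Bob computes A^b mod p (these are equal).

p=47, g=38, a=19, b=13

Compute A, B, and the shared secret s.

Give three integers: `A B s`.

A = 38^19 mod 47  (bits of 19 = 10011)
  bit 0 = 1: r = r^2 * 38 mod 47 = 1^2 * 38 = 1*38 = 38
  bit 1 = 0: r = r^2 mod 47 = 38^2 = 34
  bit 2 = 0: r = r^2 mod 47 = 34^2 = 28
  bit 3 = 1: r = r^2 * 38 mod 47 = 28^2 * 38 = 32*38 = 41
  bit 4 = 1: r = r^2 * 38 mod 47 = 41^2 * 38 = 36*38 = 5
  -> A = 5
B = 38^13 mod 47  (bits of 13 = 1101)
  bit 0 = 1: r = r^2 * 38 mod 47 = 1^2 * 38 = 1*38 = 38
  bit 1 = 1: r = r^2 * 38 mod 47 = 38^2 * 38 = 34*38 = 23
  bit 2 = 0: r = r^2 mod 47 = 23^2 = 12
  bit 3 = 1: r = r^2 * 38 mod 47 = 12^2 * 38 = 3*38 = 20
  -> B = 20
s = B^a = 20^19 mod 47  (bits of 19 = 10011)
  bit 0 = 1: r = r^2 * 20 mod 47 = 1^2 * 20 = 1*20 = 20
  bit 1 = 0: r = r^2 mod 47 = 20^2 = 24
  bit 2 = 0: r = r^2 mod 47 = 24^2 = 12
  bit 3 = 1: r = r^2 * 20 mod 47 = 12^2 * 20 = 3*20 = 13
  bit 4 = 1: r = r^2 * 20 mod 47 = 13^2 * 20 = 28*20 = 43
  -> s = B^a = 43

Answer: 5 20 43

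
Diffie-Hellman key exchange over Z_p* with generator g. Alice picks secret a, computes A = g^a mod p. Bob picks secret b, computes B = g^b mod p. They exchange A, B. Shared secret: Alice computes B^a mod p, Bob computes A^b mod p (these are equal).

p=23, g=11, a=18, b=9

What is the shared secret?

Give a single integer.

A = 11^18 mod 23  (bits of 18 = 10010)
  bit 0 = 1: r = r^2 * 11 mod 23 = 1^2 * 11 = 1*11 = 11
  bit 1 = 0: r = r^2 mod 23 = 11^2 = 6
  bit 2 = 0: r = r^2 mod 23 = 6^2 = 13
  bit 3 = 1: r = r^2 * 11 mod 23 = 13^2 * 11 = 8*11 = 19
  bit 4 = 0: r = r^2 mod 23 = 19^2 = 16
  -> A = 16
B = 11^9 mod 23  (bits of 9 = 1001)
  bit 0 = 1: r = r^2 * 11 mod 23 = 1^2 * 11 = 1*11 = 11
  bit 1 = 0: r = r^2 mod 23 = 11^2 = 6
  bit 2 = 0: r = r^2 mod 23 = 6^2 = 13
  bit 3 = 1: r = r^2 * 11 mod 23 = 13^2 * 11 = 8*11 = 19
  -> B = 19
s = B^a = 19^18 mod 23  (bits of 18 = 10010)
  bit 0 = 1: r = r^2 * 19 mod 23 = 1^2 * 19 = 1*19 = 19
  bit 1 = 0: r = r^2 mod 23 = 19^2 = 16
  bit 2 = 0: r = r^2 mod 23 = 16^2 = 3
  bit 3 = 1: r = r^2 * 19 mod 23 = 3^2 * 19 = 9*19 = 10
  bit 4 = 0: r = r^2 mod 23 = 10^2 = 8
  -> s = B^a = 8

Answer: 8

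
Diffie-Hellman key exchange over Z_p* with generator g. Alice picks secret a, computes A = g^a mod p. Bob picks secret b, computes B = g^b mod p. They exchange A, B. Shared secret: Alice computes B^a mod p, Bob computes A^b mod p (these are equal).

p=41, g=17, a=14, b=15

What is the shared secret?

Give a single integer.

A = 17^14 mod 41  (bits of 14 = 1110)
  bit 0 = 1: r = r^2 * 17 mod 41 = 1^2 * 17 = 1*17 = 17
  bit 1 = 1: r = r^2 * 17 mod 41 = 17^2 * 17 = 2*17 = 34
  bit 2 = 1: r = r^2 * 17 mod 41 = 34^2 * 17 = 8*17 = 13
  bit 3 = 0: r = r^2 mod 41 = 13^2 = 5
  -> A = 5
B = 17^15 mod 41  (bits of 15 = 1111)
  bit 0 = 1: r = r^2 * 17 mod 41 = 1^2 * 17 = 1*17 = 17
  bit 1 = 1: r = r^2 * 17 mod 41 = 17^2 * 17 = 2*17 = 34
  bit 2 = 1: r = r^2 * 17 mod 41 = 34^2 * 17 = 8*17 = 13
  bit 3 = 1: r = r^2 * 17 mod 41 = 13^2 * 17 = 5*17 = 3
  -> B = 3
s = B^a = 3^14 mod 41  (bits of 14 = 1110)
  bit 0 = 1: r = r^2 * 3 mod 41 = 1^2 * 3 = 1*3 = 3
  bit 1 = 1: r = r^2 * 3 mod 41 = 3^2 * 3 = 9*3 = 27
  bit 2 = 1: r = r^2 * 3 mod 41 = 27^2 * 3 = 32*3 = 14
  bit 3 = 0: r = r^2 mod 41 = 14^2 = 32
  -> s = B^a = 32

Answer: 32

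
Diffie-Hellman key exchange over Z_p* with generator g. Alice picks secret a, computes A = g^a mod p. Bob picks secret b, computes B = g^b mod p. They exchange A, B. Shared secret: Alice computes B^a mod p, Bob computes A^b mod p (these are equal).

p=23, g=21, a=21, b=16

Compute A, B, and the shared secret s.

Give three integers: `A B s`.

Answer: 11 9 18

Derivation:
A = 21^21 mod 23  (bits of 21 = 10101)
  bit 0 = 1: r = r^2 * 21 mod 23 = 1^2 * 21 = 1*21 = 21
  bit 1 = 0: r = r^2 mod 23 = 21^2 = 4
  bit 2 = 1: r = r^2 * 21 mod 23 = 4^2 * 21 = 16*21 = 14
  bit 3 = 0: r = r^2 mod 23 = 14^2 = 12
  bit 4 = 1: r = r^2 * 21 mod 23 = 12^2 * 21 = 6*21 = 11
  -> A = 11
B = 21^16 mod 23  (bits of 16 = 10000)
  bit 0 = 1: r = r^2 * 21 mod 23 = 1^2 * 21 = 1*21 = 21
  bit 1 = 0: r = r^2 mod 23 = 21^2 = 4
  bit 2 = 0: r = r^2 mod 23 = 4^2 = 16
  bit 3 = 0: r = r^2 mod 23 = 16^2 = 3
  bit 4 = 0: r = r^2 mod 23 = 3^2 = 9
  -> B = 9
s = B^a = 9^21 mod 23  (bits of 21 = 10101)
  bit 0 = 1: r = r^2 * 9 mod 23 = 1^2 * 9 = 1*9 = 9
  bit 1 = 0: r = r^2 mod 23 = 9^2 = 12
  bit 2 = 1: r = r^2 * 9 mod 23 = 12^2 * 9 = 6*9 = 8
  bit 3 = 0: r = r^2 mod 23 = 8^2 = 18
  bit 4 = 1: r = r^2 * 9 mod 23 = 18^2 * 9 = 2*9 = 18
  -> s = B^a = 18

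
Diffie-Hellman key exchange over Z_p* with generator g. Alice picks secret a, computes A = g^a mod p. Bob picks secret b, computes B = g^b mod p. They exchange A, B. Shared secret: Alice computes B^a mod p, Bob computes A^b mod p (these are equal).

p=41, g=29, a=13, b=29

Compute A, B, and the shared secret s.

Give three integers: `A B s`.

Answer: 28 11 7

Derivation:
A = 29^13 mod 41  (bits of 13 = 1101)
  bit 0 = 1: r = r^2 * 29 mod 41 = 1^2 * 29 = 1*29 = 29
  bit 1 = 1: r = r^2 * 29 mod 41 = 29^2 * 29 = 21*29 = 35
  bit 2 = 0: r = r^2 mod 41 = 35^2 = 36
  bit 3 = 1: r = r^2 * 29 mod 41 = 36^2 * 29 = 25*29 = 28
  -> A = 28
B = 29^29 mod 41  (bits of 29 = 11101)
  bit 0 = 1: r = r^2 * 29 mod 41 = 1^2 * 29 = 1*29 = 29
  bit 1 = 1: r = r^2 * 29 mod 41 = 29^2 * 29 = 21*29 = 35
  bit 2 = 1: r = r^2 * 29 mod 41 = 35^2 * 29 = 36*29 = 19
  bit 3 = 0: r = r^2 mod 41 = 19^2 = 33
  bit 4 = 1: r = r^2 * 29 mod 41 = 33^2 * 29 = 23*29 = 11
  -> B = 11
s = B^a = 11^13 mod 41  (bits of 13 = 1101)
  bit 0 = 1: r = r^2 * 11 mod 41 = 1^2 * 11 = 1*11 = 11
  bit 1 = 1: r = r^2 * 11 mod 41 = 11^2 * 11 = 39*11 = 19
  bit 2 = 0: r = r^2 mod 41 = 19^2 = 33
  bit 3 = 1: r = r^2 * 11 mod 41 = 33^2 * 11 = 23*11 = 7
  -> s = B^a = 7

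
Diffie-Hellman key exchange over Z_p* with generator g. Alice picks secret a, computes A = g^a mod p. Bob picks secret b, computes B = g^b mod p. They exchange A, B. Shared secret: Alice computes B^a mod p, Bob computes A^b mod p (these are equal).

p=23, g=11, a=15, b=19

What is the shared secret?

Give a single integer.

Answer: 21

Derivation:
A = 11^15 mod 23  (bits of 15 = 1111)
  bit 0 = 1: r = r^2 * 11 mod 23 = 1^2 * 11 = 1*11 = 11
  bit 1 = 1: r = r^2 * 11 mod 23 = 11^2 * 11 = 6*11 = 20
  bit 2 = 1: r = r^2 * 11 mod 23 = 20^2 * 11 = 9*11 = 7
  bit 3 = 1: r = r^2 * 11 mod 23 = 7^2 * 11 = 3*11 = 10
  -> A = 10
B = 11^19 mod 23  (bits of 19 = 10011)
  bit 0 = 1: r = r^2 * 11 mod 23 = 1^2 * 11 = 1*11 = 11
  bit 1 = 0: r = r^2 mod 23 = 11^2 = 6
  bit 2 = 0: r = r^2 mod 23 = 6^2 = 13
  bit 3 = 1: r = r^2 * 11 mod 23 = 13^2 * 11 = 8*11 = 19
  bit 4 = 1: r = r^2 * 11 mod 23 = 19^2 * 11 = 16*11 = 15
  -> B = 15
s = B^a = 15^15 mod 23  (bits of 15 = 1111)
  bit 0 = 1: r = r^2 * 15 mod 23 = 1^2 * 15 = 1*15 = 15
  bit 1 = 1: r = r^2 * 15 mod 23 = 15^2 * 15 = 18*15 = 17
  bit 2 = 1: r = r^2 * 15 mod 23 = 17^2 * 15 = 13*15 = 11
  bit 3 = 1: r = r^2 * 15 mod 23 = 11^2 * 15 = 6*15 = 21
  -> s = B^a = 21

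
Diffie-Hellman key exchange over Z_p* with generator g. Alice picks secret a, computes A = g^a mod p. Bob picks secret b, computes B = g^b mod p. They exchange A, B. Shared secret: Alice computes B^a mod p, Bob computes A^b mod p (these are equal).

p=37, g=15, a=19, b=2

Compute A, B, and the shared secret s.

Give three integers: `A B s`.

A = 15^19 mod 37  (bits of 19 = 10011)
  bit 0 = 1: r = r^2 * 15 mod 37 = 1^2 * 15 = 1*15 = 15
  bit 1 = 0: r = r^2 mod 37 = 15^2 = 3
  bit 2 = 0: r = r^2 mod 37 = 3^2 = 9
  bit 3 = 1: r = r^2 * 15 mod 37 = 9^2 * 15 = 7*15 = 31
  bit 4 = 1: r = r^2 * 15 mod 37 = 31^2 * 15 = 36*15 = 22
  -> A = 22
B = 15^2 mod 37  (bits of 2 = 10)
  bit 0 = 1: r = r^2 * 15 mod 37 = 1^2 * 15 = 1*15 = 15
  bit 1 = 0: r = r^2 mod 37 = 15^2 = 3
  -> B = 3
s = B^a = 3^19 mod 37  (bits of 19 = 10011)
  bit 0 = 1: r = r^2 * 3 mod 37 = 1^2 * 3 = 1*3 = 3
  bit 1 = 0: r = r^2 mod 37 = 3^2 = 9
  bit 2 = 0: r = r^2 mod 37 = 9^2 = 7
  bit 3 = 1: r = r^2 * 3 mod 37 = 7^2 * 3 = 12*3 = 36
  bit 4 = 1: r = r^2 * 3 mod 37 = 36^2 * 3 = 1*3 = 3
  -> s = B^a = 3

Answer: 22 3 3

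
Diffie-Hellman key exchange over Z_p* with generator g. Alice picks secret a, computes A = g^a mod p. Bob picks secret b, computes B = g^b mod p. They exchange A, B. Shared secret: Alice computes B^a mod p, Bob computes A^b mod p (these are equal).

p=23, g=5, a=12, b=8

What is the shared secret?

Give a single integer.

Answer: 16

Derivation:
A = 5^12 mod 23  (bits of 12 = 1100)
  bit 0 = 1: r = r^2 * 5 mod 23 = 1^2 * 5 = 1*5 = 5
  bit 1 = 1: r = r^2 * 5 mod 23 = 5^2 * 5 = 2*5 = 10
  bit 2 = 0: r = r^2 mod 23 = 10^2 = 8
  bit 3 = 0: r = r^2 mod 23 = 8^2 = 18
  -> A = 18
B = 5^8 mod 23  (bits of 8 = 1000)
  bit 0 = 1: r = r^2 * 5 mod 23 = 1^2 * 5 = 1*5 = 5
  bit 1 = 0: r = r^2 mod 23 = 5^2 = 2
  bit 2 = 0: r = r^2 mod 23 = 2^2 = 4
  bit 3 = 0: r = r^2 mod 23 = 4^2 = 16
  -> B = 16
s = B^a = 16^12 mod 23  (bits of 12 = 1100)
  bit 0 = 1: r = r^2 * 16 mod 23 = 1^2 * 16 = 1*16 = 16
  bit 1 = 1: r = r^2 * 16 mod 23 = 16^2 * 16 = 3*16 = 2
  bit 2 = 0: r = r^2 mod 23 = 2^2 = 4
  bit 3 = 0: r = r^2 mod 23 = 4^2 = 16
  -> s = B^a = 16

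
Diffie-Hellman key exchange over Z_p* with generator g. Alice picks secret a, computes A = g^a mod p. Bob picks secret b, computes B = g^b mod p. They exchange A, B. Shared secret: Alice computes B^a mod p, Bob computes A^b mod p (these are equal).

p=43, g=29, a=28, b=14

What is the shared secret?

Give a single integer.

Answer: 6

Derivation:
A = 29^28 mod 43  (bits of 28 = 11100)
  bit 0 = 1: r = r^2 * 29 mod 43 = 1^2 * 29 = 1*29 = 29
  bit 1 = 1: r = r^2 * 29 mod 43 = 29^2 * 29 = 24*29 = 8
  bit 2 = 1: r = r^2 * 29 mod 43 = 8^2 * 29 = 21*29 = 7
  bit 3 = 0: r = r^2 mod 43 = 7^2 = 6
  bit 4 = 0: r = r^2 mod 43 = 6^2 = 36
  -> A = 36
B = 29^14 mod 43  (bits of 14 = 1110)
  bit 0 = 1: r = r^2 * 29 mod 43 = 1^2 * 29 = 1*29 = 29
  bit 1 = 1: r = r^2 * 29 mod 43 = 29^2 * 29 = 24*29 = 8
  bit 2 = 1: r = r^2 * 29 mod 43 = 8^2 * 29 = 21*29 = 7
  bit 3 = 0: r = r^2 mod 43 = 7^2 = 6
  -> B = 6
s = B^a = 6^28 mod 43  (bits of 28 = 11100)
  bit 0 = 1: r = r^2 * 6 mod 43 = 1^2 * 6 = 1*6 = 6
  bit 1 = 1: r = r^2 * 6 mod 43 = 6^2 * 6 = 36*6 = 1
  bit 2 = 1: r = r^2 * 6 mod 43 = 1^2 * 6 = 1*6 = 6
  bit 3 = 0: r = r^2 mod 43 = 6^2 = 36
  bit 4 = 0: r = r^2 mod 43 = 36^2 = 6
  -> s = B^a = 6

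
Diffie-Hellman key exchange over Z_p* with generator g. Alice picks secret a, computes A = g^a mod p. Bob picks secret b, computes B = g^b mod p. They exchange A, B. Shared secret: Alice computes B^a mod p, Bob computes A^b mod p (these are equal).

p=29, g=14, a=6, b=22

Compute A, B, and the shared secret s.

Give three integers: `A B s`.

A = 14^6 mod 29  (bits of 6 = 110)
  bit 0 = 1: r = r^2 * 14 mod 29 = 1^2 * 14 = 1*14 = 14
  bit 1 = 1: r = r^2 * 14 mod 29 = 14^2 * 14 = 22*14 = 18
  bit 2 = 0: r = r^2 mod 29 = 18^2 = 5
  -> A = 5
B = 14^22 mod 29  (bits of 22 = 10110)
  bit 0 = 1: r = r^2 * 14 mod 29 = 1^2 * 14 = 1*14 = 14
  bit 1 = 0: r = r^2 mod 29 = 14^2 = 22
  bit 2 = 1: r = r^2 * 14 mod 29 = 22^2 * 14 = 20*14 = 19
  bit 3 = 1: r = r^2 * 14 mod 29 = 19^2 * 14 = 13*14 = 8
  bit 4 = 0: r = r^2 mod 29 = 8^2 = 6
  -> B = 6
s = B^a = 6^6 mod 29  (bits of 6 = 110)
  bit 0 = 1: r = r^2 * 6 mod 29 = 1^2 * 6 = 1*6 = 6
  bit 1 = 1: r = r^2 * 6 mod 29 = 6^2 * 6 = 7*6 = 13
  bit 2 = 0: r = r^2 mod 29 = 13^2 = 24
  -> s = B^a = 24

Answer: 5 6 24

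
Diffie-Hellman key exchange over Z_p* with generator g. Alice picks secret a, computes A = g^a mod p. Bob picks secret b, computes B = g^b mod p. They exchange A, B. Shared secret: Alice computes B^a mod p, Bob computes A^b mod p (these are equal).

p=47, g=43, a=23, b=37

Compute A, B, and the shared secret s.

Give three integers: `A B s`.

A = 43^23 mod 47  (bits of 23 = 10111)
  bit 0 = 1: r = r^2 * 43 mod 47 = 1^2 * 43 = 1*43 = 43
  bit 1 = 0: r = r^2 mod 47 = 43^2 = 16
  bit 2 = 1: r = r^2 * 43 mod 47 = 16^2 * 43 = 21*43 = 10
  bit 3 = 1: r = r^2 * 43 mod 47 = 10^2 * 43 = 6*43 = 23
  bit 4 = 1: r = r^2 * 43 mod 47 = 23^2 * 43 = 12*43 = 46
  -> A = 46
B = 43^37 mod 47  (bits of 37 = 100101)
  bit 0 = 1: r = r^2 * 43 mod 47 = 1^2 * 43 = 1*43 = 43
  bit 1 = 0: r = r^2 mod 47 = 43^2 = 16
  bit 2 = 0: r = r^2 mod 47 = 16^2 = 21
  bit 3 = 1: r = r^2 * 43 mod 47 = 21^2 * 43 = 18*43 = 22
  bit 4 = 0: r = r^2 mod 47 = 22^2 = 14
  bit 5 = 1: r = r^2 * 43 mod 47 = 14^2 * 43 = 8*43 = 15
  -> B = 15
s = B^a = 15^23 mod 47  (bits of 23 = 10111)
  bit 0 = 1: r = r^2 * 15 mod 47 = 1^2 * 15 = 1*15 = 15
  bit 1 = 0: r = r^2 mod 47 = 15^2 = 37
  bit 2 = 1: r = r^2 * 15 mod 47 = 37^2 * 15 = 6*15 = 43
  bit 3 = 1: r = r^2 * 15 mod 47 = 43^2 * 15 = 16*15 = 5
  bit 4 = 1: r = r^2 * 15 mod 47 = 5^2 * 15 = 25*15 = 46
  -> s = B^a = 46

Answer: 46 15 46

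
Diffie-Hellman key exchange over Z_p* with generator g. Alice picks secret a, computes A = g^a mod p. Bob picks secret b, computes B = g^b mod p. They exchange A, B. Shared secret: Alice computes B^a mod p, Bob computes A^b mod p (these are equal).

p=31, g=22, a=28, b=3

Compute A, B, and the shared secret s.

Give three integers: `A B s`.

A = 22^28 mod 31  (bits of 28 = 11100)
  bit 0 = 1: r = r^2 * 22 mod 31 = 1^2 * 22 = 1*22 = 22
  bit 1 = 1: r = r^2 * 22 mod 31 = 22^2 * 22 = 19*22 = 15
  bit 2 = 1: r = r^2 * 22 mod 31 = 15^2 * 22 = 8*22 = 21
  bit 3 = 0: r = r^2 mod 31 = 21^2 = 7
  bit 4 = 0: r = r^2 mod 31 = 7^2 = 18
  -> A = 18
B = 22^3 mod 31  (bits of 3 = 11)
  bit 0 = 1: r = r^2 * 22 mod 31 = 1^2 * 22 = 1*22 = 22
  bit 1 = 1: r = r^2 * 22 mod 31 = 22^2 * 22 = 19*22 = 15
  -> B = 15
s = B^a = 15^28 mod 31  (bits of 28 = 11100)
  bit 0 = 1: r = r^2 * 15 mod 31 = 1^2 * 15 = 1*15 = 15
  bit 1 = 1: r = r^2 * 15 mod 31 = 15^2 * 15 = 8*15 = 27
  bit 2 = 1: r = r^2 * 15 mod 31 = 27^2 * 15 = 16*15 = 23
  bit 3 = 0: r = r^2 mod 31 = 23^2 = 2
  bit 4 = 0: r = r^2 mod 31 = 2^2 = 4
  -> s = B^a = 4

Answer: 18 15 4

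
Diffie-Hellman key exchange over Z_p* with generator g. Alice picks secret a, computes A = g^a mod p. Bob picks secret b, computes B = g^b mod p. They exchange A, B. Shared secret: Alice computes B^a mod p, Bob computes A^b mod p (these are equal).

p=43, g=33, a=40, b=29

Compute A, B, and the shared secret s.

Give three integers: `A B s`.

Answer: 40 26 25

Derivation:
A = 33^40 mod 43  (bits of 40 = 101000)
  bit 0 = 1: r = r^2 * 33 mod 43 = 1^2 * 33 = 1*33 = 33
  bit 1 = 0: r = r^2 mod 43 = 33^2 = 14
  bit 2 = 1: r = r^2 * 33 mod 43 = 14^2 * 33 = 24*33 = 18
  bit 3 = 0: r = r^2 mod 43 = 18^2 = 23
  bit 4 = 0: r = r^2 mod 43 = 23^2 = 13
  bit 5 = 0: r = r^2 mod 43 = 13^2 = 40
  -> A = 40
B = 33^29 mod 43  (bits of 29 = 11101)
  bit 0 = 1: r = r^2 * 33 mod 43 = 1^2 * 33 = 1*33 = 33
  bit 1 = 1: r = r^2 * 33 mod 43 = 33^2 * 33 = 14*33 = 32
  bit 2 = 1: r = r^2 * 33 mod 43 = 32^2 * 33 = 35*33 = 37
  bit 3 = 0: r = r^2 mod 43 = 37^2 = 36
  bit 4 = 1: r = r^2 * 33 mod 43 = 36^2 * 33 = 6*33 = 26
  -> B = 26
s = B^a = 26^40 mod 43  (bits of 40 = 101000)
  bit 0 = 1: r = r^2 * 26 mod 43 = 1^2 * 26 = 1*26 = 26
  bit 1 = 0: r = r^2 mod 43 = 26^2 = 31
  bit 2 = 1: r = r^2 * 26 mod 43 = 31^2 * 26 = 15*26 = 3
  bit 3 = 0: r = r^2 mod 43 = 3^2 = 9
  bit 4 = 0: r = r^2 mod 43 = 9^2 = 38
  bit 5 = 0: r = r^2 mod 43 = 38^2 = 25
  -> s = B^a = 25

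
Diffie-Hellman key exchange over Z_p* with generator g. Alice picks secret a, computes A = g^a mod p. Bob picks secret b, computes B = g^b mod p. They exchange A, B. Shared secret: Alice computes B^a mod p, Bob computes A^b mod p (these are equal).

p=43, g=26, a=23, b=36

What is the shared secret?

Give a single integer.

A = 26^23 mod 43  (bits of 23 = 10111)
  bit 0 = 1: r = r^2 * 26 mod 43 = 1^2 * 26 = 1*26 = 26
  bit 1 = 0: r = r^2 mod 43 = 26^2 = 31
  bit 2 = 1: r = r^2 * 26 mod 43 = 31^2 * 26 = 15*26 = 3
  bit 3 = 1: r = r^2 * 26 mod 43 = 3^2 * 26 = 9*26 = 19
  bit 4 = 1: r = r^2 * 26 mod 43 = 19^2 * 26 = 17*26 = 12
  -> A = 12
B = 26^36 mod 43  (bits of 36 = 100100)
  bit 0 = 1: r = r^2 * 26 mod 43 = 1^2 * 26 = 1*26 = 26
  bit 1 = 0: r = r^2 mod 43 = 26^2 = 31
  bit 2 = 0: r = r^2 mod 43 = 31^2 = 15
  bit 3 = 1: r = r^2 * 26 mod 43 = 15^2 * 26 = 10*26 = 2
  bit 4 = 0: r = r^2 mod 43 = 2^2 = 4
  bit 5 = 0: r = r^2 mod 43 = 4^2 = 16
  -> B = 16
s = B^a = 16^23 mod 43  (bits of 23 = 10111)
  bit 0 = 1: r = r^2 * 16 mod 43 = 1^2 * 16 = 1*16 = 16
  bit 1 = 0: r = r^2 mod 43 = 16^2 = 41
  bit 2 = 1: r = r^2 * 16 mod 43 = 41^2 * 16 = 4*16 = 21
  bit 3 = 1: r = r^2 * 16 mod 43 = 21^2 * 16 = 11*16 = 4
  bit 4 = 1: r = r^2 * 16 mod 43 = 4^2 * 16 = 16*16 = 41
  -> s = B^a = 41

Answer: 41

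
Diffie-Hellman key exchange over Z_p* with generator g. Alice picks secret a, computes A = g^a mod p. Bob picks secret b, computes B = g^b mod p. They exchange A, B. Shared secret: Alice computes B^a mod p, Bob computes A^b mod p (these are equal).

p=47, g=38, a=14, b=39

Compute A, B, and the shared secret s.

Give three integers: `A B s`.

A = 38^14 mod 47  (bits of 14 = 1110)
  bit 0 = 1: r = r^2 * 38 mod 47 = 1^2 * 38 = 1*38 = 38
  bit 1 = 1: r = r^2 * 38 mod 47 = 38^2 * 38 = 34*38 = 23
  bit 2 = 1: r = r^2 * 38 mod 47 = 23^2 * 38 = 12*38 = 33
  bit 3 = 0: r = r^2 mod 47 = 33^2 = 8
  -> A = 8
B = 38^39 mod 47  (bits of 39 = 100111)
  bit 0 = 1: r = r^2 * 38 mod 47 = 1^2 * 38 = 1*38 = 38
  bit 1 = 0: r = r^2 mod 47 = 38^2 = 34
  bit 2 = 0: r = r^2 mod 47 = 34^2 = 28
  bit 3 = 1: r = r^2 * 38 mod 47 = 28^2 * 38 = 32*38 = 41
  bit 4 = 1: r = r^2 * 38 mod 47 = 41^2 * 38 = 36*38 = 5
  bit 5 = 1: r = r^2 * 38 mod 47 = 5^2 * 38 = 25*38 = 10
  -> B = 10
s = B^a = 10^14 mod 47  (bits of 14 = 1110)
  bit 0 = 1: r = r^2 * 10 mod 47 = 1^2 * 10 = 1*10 = 10
  bit 1 = 1: r = r^2 * 10 mod 47 = 10^2 * 10 = 6*10 = 13
  bit 2 = 1: r = r^2 * 10 mod 47 = 13^2 * 10 = 28*10 = 45
  bit 3 = 0: r = r^2 mod 47 = 45^2 = 4
  -> s = B^a = 4

Answer: 8 10 4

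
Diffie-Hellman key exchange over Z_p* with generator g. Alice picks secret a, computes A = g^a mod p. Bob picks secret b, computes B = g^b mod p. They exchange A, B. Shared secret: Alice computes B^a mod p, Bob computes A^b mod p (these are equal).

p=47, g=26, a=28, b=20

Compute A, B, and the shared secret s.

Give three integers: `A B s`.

Answer: 36 24 25

Derivation:
A = 26^28 mod 47  (bits of 28 = 11100)
  bit 0 = 1: r = r^2 * 26 mod 47 = 1^2 * 26 = 1*26 = 26
  bit 1 = 1: r = r^2 * 26 mod 47 = 26^2 * 26 = 18*26 = 45
  bit 2 = 1: r = r^2 * 26 mod 47 = 45^2 * 26 = 4*26 = 10
  bit 3 = 0: r = r^2 mod 47 = 10^2 = 6
  bit 4 = 0: r = r^2 mod 47 = 6^2 = 36
  -> A = 36
B = 26^20 mod 47  (bits of 20 = 10100)
  bit 0 = 1: r = r^2 * 26 mod 47 = 1^2 * 26 = 1*26 = 26
  bit 1 = 0: r = r^2 mod 47 = 26^2 = 18
  bit 2 = 1: r = r^2 * 26 mod 47 = 18^2 * 26 = 42*26 = 11
  bit 3 = 0: r = r^2 mod 47 = 11^2 = 27
  bit 4 = 0: r = r^2 mod 47 = 27^2 = 24
  -> B = 24
s = B^a = 24^28 mod 47  (bits of 28 = 11100)
  bit 0 = 1: r = r^2 * 24 mod 47 = 1^2 * 24 = 1*24 = 24
  bit 1 = 1: r = r^2 * 24 mod 47 = 24^2 * 24 = 12*24 = 6
  bit 2 = 1: r = r^2 * 24 mod 47 = 6^2 * 24 = 36*24 = 18
  bit 3 = 0: r = r^2 mod 47 = 18^2 = 42
  bit 4 = 0: r = r^2 mod 47 = 42^2 = 25
  -> s = B^a = 25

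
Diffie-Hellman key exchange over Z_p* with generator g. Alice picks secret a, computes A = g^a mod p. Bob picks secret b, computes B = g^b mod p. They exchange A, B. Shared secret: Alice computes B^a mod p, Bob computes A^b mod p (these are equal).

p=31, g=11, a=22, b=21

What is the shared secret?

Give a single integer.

A = 11^22 mod 31  (bits of 22 = 10110)
  bit 0 = 1: r = r^2 * 11 mod 31 = 1^2 * 11 = 1*11 = 11
  bit 1 = 0: r = r^2 mod 31 = 11^2 = 28
  bit 2 = 1: r = r^2 * 11 mod 31 = 28^2 * 11 = 9*11 = 6
  bit 3 = 1: r = r^2 * 11 mod 31 = 6^2 * 11 = 5*11 = 24
  bit 4 = 0: r = r^2 mod 31 = 24^2 = 18
  -> A = 18
B = 11^21 mod 31  (bits of 21 = 10101)
  bit 0 = 1: r = r^2 * 11 mod 31 = 1^2 * 11 = 1*11 = 11
  bit 1 = 0: r = r^2 mod 31 = 11^2 = 28
  bit 2 = 1: r = r^2 * 11 mod 31 = 28^2 * 11 = 9*11 = 6
  bit 3 = 0: r = r^2 mod 31 = 6^2 = 5
  bit 4 = 1: r = r^2 * 11 mod 31 = 5^2 * 11 = 25*11 = 27
  -> B = 27
s = B^a = 27^22 mod 31  (bits of 22 = 10110)
  bit 0 = 1: r = r^2 * 27 mod 31 = 1^2 * 27 = 1*27 = 27
  bit 1 = 0: r = r^2 mod 31 = 27^2 = 16
  bit 2 = 1: r = r^2 * 27 mod 31 = 16^2 * 27 = 8*27 = 30
  bit 3 = 1: r = r^2 * 27 mod 31 = 30^2 * 27 = 1*27 = 27
  bit 4 = 0: r = r^2 mod 31 = 27^2 = 16
  -> s = B^a = 16

Answer: 16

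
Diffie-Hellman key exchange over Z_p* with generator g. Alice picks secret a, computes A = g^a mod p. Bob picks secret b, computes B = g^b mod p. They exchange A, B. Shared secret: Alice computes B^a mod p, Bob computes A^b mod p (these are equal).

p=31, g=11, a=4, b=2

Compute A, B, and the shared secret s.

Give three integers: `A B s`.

A = 11^4 mod 31  (bits of 4 = 100)
  bit 0 = 1: r = r^2 * 11 mod 31 = 1^2 * 11 = 1*11 = 11
  bit 1 = 0: r = r^2 mod 31 = 11^2 = 28
  bit 2 = 0: r = r^2 mod 31 = 28^2 = 9
  -> A = 9
B = 11^2 mod 31  (bits of 2 = 10)
  bit 0 = 1: r = r^2 * 11 mod 31 = 1^2 * 11 = 1*11 = 11
  bit 1 = 0: r = r^2 mod 31 = 11^2 = 28
  -> B = 28
s = B^a = 28^4 mod 31  (bits of 4 = 100)
  bit 0 = 1: r = r^2 * 28 mod 31 = 1^2 * 28 = 1*28 = 28
  bit 1 = 0: r = r^2 mod 31 = 28^2 = 9
  bit 2 = 0: r = r^2 mod 31 = 9^2 = 19
  -> s = B^a = 19

Answer: 9 28 19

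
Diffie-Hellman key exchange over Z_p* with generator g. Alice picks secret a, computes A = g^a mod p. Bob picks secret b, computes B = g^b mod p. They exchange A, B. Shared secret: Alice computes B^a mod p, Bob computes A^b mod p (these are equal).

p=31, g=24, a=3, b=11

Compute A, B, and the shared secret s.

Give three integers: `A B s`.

Answer: 29 11 29

Derivation:
A = 24^3 mod 31  (bits of 3 = 11)
  bit 0 = 1: r = r^2 * 24 mod 31 = 1^2 * 24 = 1*24 = 24
  bit 1 = 1: r = r^2 * 24 mod 31 = 24^2 * 24 = 18*24 = 29
  -> A = 29
B = 24^11 mod 31  (bits of 11 = 1011)
  bit 0 = 1: r = r^2 * 24 mod 31 = 1^2 * 24 = 1*24 = 24
  bit 1 = 0: r = r^2 mod 31 = 24^2 = 18
  bit 2 = 1: r = r^2 * 24 mod 31 = 18^2 * 24 = 14*24 = 26
  bit 3 = 1: r = r^2 * 24 mod 31 = 26^2 * 24 = 25*24 = 11
  -> B = 11
s = B^a = 11^3 mod 31  (bits of 3 = 11)
  bit 0 = 1: r = r^2 * 11 mod 31 = 1^2 * 11 = 1*11 = 11
  bit 1 = 1: r = r^2 * 11 mod 31 = 11^2 * 11 = 28*11 = 29
  -> s = B^a = 29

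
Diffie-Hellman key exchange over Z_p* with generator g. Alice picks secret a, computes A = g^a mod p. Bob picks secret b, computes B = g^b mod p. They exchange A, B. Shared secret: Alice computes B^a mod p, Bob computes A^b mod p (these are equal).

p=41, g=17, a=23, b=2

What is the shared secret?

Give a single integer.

A = 17^23 mod 41  (bits of 23 = 10111)
  bit 0 = 1: r = r^2 * 17 mod 41 = 1^2 * 17 = 1*17 = 17
  bit 1 = 0: r = r^2 mod 41 = 17^2 = 2
  bit 2 = 1: r = r^2 * 17 mod 41 = 2^2 * 17 = 4*17 = 27
  bit 3 = 1: r = r^2 * 17 mod 41 = 27^2 * 17 = 32*17 = 11
  bit 4 = 1: r = r^2 * 17 mod 41 = 11^2 * 17 = 39*17 = 7
  -> A = 7
B = 17^2 mod 41  (bits of 2 = 10)
  bit 0 = 1: r = r^2 * 17 mod 41 = 1^2 * 17 = 1*17 = 17
  bit 1 = 0: r = r^2 mod 41 = 17^2 = 2
  -> B = 2
s = B^a = 2^23 mod 41  (bits of 23 = 10111)
  bit 0 = 1: r = r^2 * 2 mod 41 = 1^2 * 2 = 1*2 = 2
  bit 1 = 0: r = r^2 mod 41 = 2^2 = 4
  bit 2 = 1: r = r^2 * 2 mod 41 = 4^2 * 2 = 16*2 = 32
  bit 3 = 1: r = r^2 * 2 mod 41 = 32^2 * 2 = 40*2 = 39
  bit 4 = 1: r = r^2 * 2 mod 41 = 39^2 * 2 = 4*2 = 8
  -> s = B^a = 8

Answer: 8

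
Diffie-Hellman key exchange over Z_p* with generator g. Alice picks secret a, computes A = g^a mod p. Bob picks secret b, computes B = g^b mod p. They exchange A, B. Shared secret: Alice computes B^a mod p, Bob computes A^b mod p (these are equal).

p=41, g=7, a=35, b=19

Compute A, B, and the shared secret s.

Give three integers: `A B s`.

Answer: 27 35 3

Derivation:
A = 7^35 mod 41  (bits of 35 = 100011)
  bit 0 = 1: r = r^2 * 7 mod 41 = 1^2 * 7 = 1*7 = 7
  bit 1 = 0: r = r^2 mod 41 = 7^2 = 8
  bit 2 = 0: r = r^2 mod 41 = 8^2 = 23
  bit 3 = 0: r = r^2 mod 41 = 23^2 = 37
  bit 4 = 1: r = r^2 * 7 mod 41 = 37^2 * 7 = 16*7 = 30
  bit 5 = 1: r = r^2 * 7 mod 41 = 30^2 * 7 = 39*7 = 27
  -> A = 27
B = 7^19 mod 41  (bits of 19 = 10011)
  bit 0 = 1: r = r^2 * 7 mod 41 = 1^2 * 7 = 1*7 = 7
  bit 1 = 0: r = r^2 mod 41 = 7^2 = 8
  bit 2 = 0: r = r^2 mod 41 = 8^2 = 23
  bit 3 = 1: r = r^2 * 7 mod 41 = 23^2 * 7 = 37*7 = 13
  bit 4 = 1: r = r^2 * 7 mod 41 = 13^2 * 7 = 5*7 = 35
  -> B = 35
s = B^a = 35^35 mod 41  (bits of 35 = 100011)
  bit 0 = 1: r = r^2 * 35 mod 41 = 1^2 * 35 = 1*35 = 35
  bit 1 = 0: r = r^2 mod 41 = 35^2 = 36
  bit 2 = 0: r = r^2 mod 41 = 36^2 = 25
  bit 3 = 0: r = r^2 mod 41 = 25^2 = 10
  bit 4 = 1: r = r^2 * 35 mod 41 = 10^2 * 35 = 18*35 = 15
  bit 5 = 1: r = r^2 * 35 mod 41 = 15^2 * 35 = 20*35 = 3
  -> s = B^a = 3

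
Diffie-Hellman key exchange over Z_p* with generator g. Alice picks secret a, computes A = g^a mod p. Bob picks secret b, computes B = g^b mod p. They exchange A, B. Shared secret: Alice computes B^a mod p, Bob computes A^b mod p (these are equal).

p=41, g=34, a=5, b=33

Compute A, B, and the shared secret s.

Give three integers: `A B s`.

A = 34^5 mod 41  (bits of 5 = 101)
  bit 0 = 1: r = r^2 * 34 mod 41 = 1^2 * 34 = 1*34 = 34
  bit 1 = 0: r = r^2 mod 41 = 34^2 = 8
  bit 2 = 1: r = r^2 * 34 mod 41 = 8^2 * 34 = 23*34 = 3
  -> A = 3
B = 34^33 mod 41  (bits of 33 = 100001)
  bit 0 = 1: r = r^2 * 34 mod 41 = 1^2 * 34 = 1*34 = 34
  bit 1 = 0: r = r^2 mod 41 = 34^2 = 8
  bit 2 = 0: r = r^2 mod 41 = 8^2 = 23
  bit 3 = 0: r = r^2 mod 41 = 23^2 = 37
  bit 4 = 0: r = r^2 mod 41 = 37^2 = 16
  bit 5 = 1: r = r^2 * 34 mod 41 = 16^2 * 34 = 10*34 = 12
  -> B = 12
s = B^a = 12^5 mod 41  (bits of 5 = 101)
  bit 0 = 1: r = r^2 * 12 mod 41 = 1^2 * 12 = 1*12 = 12
  bit 1 = 0: r = r^2 mod 41 = 12^2 = 21
  bit 2 = 1: r = r^2 * 12 mod 41 = 21^2 * 12 = 31*12 = 3
  -> s = B^a = 3

Answer: 3 12 3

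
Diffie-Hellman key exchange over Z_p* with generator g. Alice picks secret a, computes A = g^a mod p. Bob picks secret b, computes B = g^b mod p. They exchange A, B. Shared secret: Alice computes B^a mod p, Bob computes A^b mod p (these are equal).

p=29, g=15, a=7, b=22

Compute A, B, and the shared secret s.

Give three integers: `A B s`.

Answer: 17 6 28

Derivation:
A = 15^7 mod 29  (bits of 7 = 111)
  bit 0 = 1: r = r^2 * 15 mod 29 = 1^2 * 15 = 1*15 = 15
  bit 1 = 1: r = r^2 * 15 mod 29 = 15^2 * 15 = 22*15 = 11
  bit 2 = 1: r = r^2 * 15 mod 29 = 11^2 * 15 = 5*15 = 17
  -> A = 17
B = 15^22 mod 29  (bits of 22 = 10110)
  bit 0 = 1: r = r^2 * 15 mod 29 = 1^2 * 15 = 1*15 = 15
  bit 1 = 0: r = r^2 mod 29 = 15^2 = 22
  bit 2 = 1: r = r^2 * 15 mod 29 = 22^2 * 15 = 20*15 = 10
  bit 3 = 1: r = r^2 * 15 mod 29 = 10^2 * 15 = 13*15 = 21
  bit 4 = 0: r = r^2 mod 29 = 21^2 = 6
  -> B = 6
s = B^a = 6^7 mod 29  (bits of 7 = 111)
  bit 0 = 1: r = r^2 * 6 mod 29 = 1^2 * 6 = 1*6 = 6
  bit 1 = 1: r = r^2 * 6 mod 29 = 6^2 * 6 = 7*6 = 13
  bit 2 = 1: r = r^2 * 6 mod 29 = 13^2 * 6 = 24*6 = 28
  -> s = B^a = 28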